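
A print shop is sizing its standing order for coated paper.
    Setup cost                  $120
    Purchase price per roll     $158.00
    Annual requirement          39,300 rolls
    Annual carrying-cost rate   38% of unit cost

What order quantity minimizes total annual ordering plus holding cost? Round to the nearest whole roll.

Holding cost per roll per year: H = 38% × $158 = $60.0400
Q* = √(2·D·S / H) = √(2·39,300·120 / 60.04) = √157,095.3 ≈ 396.35

396 rolls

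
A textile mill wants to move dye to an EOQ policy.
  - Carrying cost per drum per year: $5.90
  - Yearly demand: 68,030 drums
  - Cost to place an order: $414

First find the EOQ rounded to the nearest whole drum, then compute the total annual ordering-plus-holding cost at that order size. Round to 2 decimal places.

Optimal lot size Q* = (2 × 68,030 × $414 / $5.9)^½ ≈ 3,089.86 → Q = 3,090 drums
Ordering: D/Q × S = 68,030/3,090 × $414 = $9,114.70
Holding:  Q/2 × H = 3,090/2 × $5.9 = $9,115.50
Total = $9,114.70 + $9,115.50 = $18,230.20

$18,230.20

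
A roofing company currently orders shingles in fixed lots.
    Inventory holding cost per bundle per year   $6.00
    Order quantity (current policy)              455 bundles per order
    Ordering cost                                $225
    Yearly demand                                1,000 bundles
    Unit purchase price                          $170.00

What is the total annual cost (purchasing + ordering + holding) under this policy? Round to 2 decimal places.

Annual ordering cost = (D/Q)·S = (1,000/455) × 225 = $494.51
Annual holding cost  = (Q/2)·H = (455/2) × 6 = $1,365.00
Purchase cost = D·C = 1,000 × 170 = $170,000.00
Total = $494.51 + $1,365.00 + $170,000.00 = $171,859.51

$171,859.51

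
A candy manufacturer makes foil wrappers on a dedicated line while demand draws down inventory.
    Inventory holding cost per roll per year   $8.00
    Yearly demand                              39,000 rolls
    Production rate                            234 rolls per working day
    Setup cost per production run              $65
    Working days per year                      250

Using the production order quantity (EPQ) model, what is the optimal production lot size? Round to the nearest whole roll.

d = 39,000/250 = 156.0000 rolls/day;  effective holding cost H(1 − d/p) = 8·(1 − 156.0000/234) = 2.66667
Q* = √(2DS / H_eff) = √(2·39,000·65 / 2.66667) ≈ 1,378.86

1,379 rolls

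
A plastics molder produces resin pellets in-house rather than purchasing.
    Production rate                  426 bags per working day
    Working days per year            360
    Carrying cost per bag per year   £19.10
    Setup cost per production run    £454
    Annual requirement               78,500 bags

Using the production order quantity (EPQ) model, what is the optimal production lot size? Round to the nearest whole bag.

2,765 bags

d = 78,500/360 = 218.0556 bags/day;  effective holding cost H(1 − d/p) = 19.1·(1 − 218.0556/426) = 9.32333
Q* = √(2DS / H_eff) = √(2·78,500·454 / 9.32333) ≈ 2,764.98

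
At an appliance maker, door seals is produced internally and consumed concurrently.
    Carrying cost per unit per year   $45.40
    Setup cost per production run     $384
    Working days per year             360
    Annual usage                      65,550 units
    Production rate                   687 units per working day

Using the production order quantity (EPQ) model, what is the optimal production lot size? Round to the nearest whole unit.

1,228 units

d = 65,550/360 = 182.0833 units/day;  effective holding cost H(1 − d/p) = 45.4·(1 − 182.0833/687) = 33.36713
Q* = √(2DS / H_eff) = √(2·65,550·384 / 33.36713) ≈ 1,228.31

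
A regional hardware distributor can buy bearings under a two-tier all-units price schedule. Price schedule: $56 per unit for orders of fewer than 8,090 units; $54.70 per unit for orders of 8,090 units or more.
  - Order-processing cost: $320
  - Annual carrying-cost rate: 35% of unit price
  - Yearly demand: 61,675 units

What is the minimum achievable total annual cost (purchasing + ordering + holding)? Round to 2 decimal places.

$3,453,503.58

H₁ = 35%×$56 = $19.6000;  H₂ = 35%×$54.70 = $19.1450
EOQ₁ = √(2×61,675×320/19.6000) = 1,419.11  (< 8,090, feasible at tier 1)
EOQ₂ = √(2×61,675×320/19.1450) = 1,435.88  (< 8,090 → use Q = 8,090 at tier-2 price)
TC(tier 1 (EOQ₁), Q≈1,419.1) = $3,481,614.59
TC(tier 2, Q≈8,090.0) = $3,453,503.58
Minimum at tier 2: $3,453,503.58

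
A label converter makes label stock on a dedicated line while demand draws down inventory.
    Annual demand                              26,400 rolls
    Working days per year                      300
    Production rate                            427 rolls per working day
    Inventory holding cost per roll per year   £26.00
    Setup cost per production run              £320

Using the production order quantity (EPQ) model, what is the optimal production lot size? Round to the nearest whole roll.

905 rolls

Daily demand d = 26,400/300 = 88.000; p = 427; 1 − d/p = 0.79391
EPQ = √(2DS / (H(1 − d/p)))
    = √(2 × 26,400 × 320 / (26 × 0.79391)) ≈ 904.73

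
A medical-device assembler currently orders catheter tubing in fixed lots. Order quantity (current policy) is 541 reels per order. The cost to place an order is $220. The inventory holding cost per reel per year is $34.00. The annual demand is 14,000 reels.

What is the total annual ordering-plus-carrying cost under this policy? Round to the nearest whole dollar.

Annual ordering cost = (D/Q)·S = (14,000/541) × 220 = $5,693.16
Annual holding cost  = (Q/2)·H = (541/2) × 34 = $9,197.00
Total = $5,693.16 + $9,197.00 = $14,890.16

$14,890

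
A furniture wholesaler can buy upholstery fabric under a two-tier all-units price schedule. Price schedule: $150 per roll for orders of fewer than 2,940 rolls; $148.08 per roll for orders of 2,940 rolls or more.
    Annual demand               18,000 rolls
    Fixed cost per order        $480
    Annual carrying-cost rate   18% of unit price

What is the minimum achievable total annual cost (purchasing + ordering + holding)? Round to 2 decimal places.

$2,707,560.74

H₁ = 18%×$150 = $27.0000;  H₂ = 18%×$148.08 = $26.6544
EOQ₁ = √(2×18,000×480/27.0000) = 800.00  (< 2,940, feasible at tier 1)
EOQ₂ = √(2×18,000×480/26.6544) = 805.17  (< 2,940 → use Q = 2,940 at tier-2 price)
TC(tier 1 (EOQ₁), Q≈800.0) = $2,721,600.00
TC(tier 2, Q≈2,940.0) = $2,707,560.74
Minimum at tier 2: $2,707,560.74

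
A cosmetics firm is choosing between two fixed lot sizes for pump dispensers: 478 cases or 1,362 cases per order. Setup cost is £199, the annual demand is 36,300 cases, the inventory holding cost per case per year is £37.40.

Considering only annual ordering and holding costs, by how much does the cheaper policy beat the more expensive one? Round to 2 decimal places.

£6,722.20

Annual cost at Q: ordering D·S/Q plus holding Q·H/2.
TC(478) = (36,300/478)×199 + (478/2)×37.4 = £24,050.94
TC(1,362) = (36,300/1,362)×199 + (1,362/2)×37.4 = £30,773.14
Cheaper: Q = 478.  Difference = £6,722.20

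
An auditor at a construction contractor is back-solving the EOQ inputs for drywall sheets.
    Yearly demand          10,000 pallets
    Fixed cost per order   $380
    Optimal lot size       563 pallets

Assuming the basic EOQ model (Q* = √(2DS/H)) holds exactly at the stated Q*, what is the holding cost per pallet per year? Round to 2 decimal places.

Since Q* = (2DS/H)^½, squaring gives Q*²·H = 2DS.
H = 2DS / Q² = 2 × 10,000 × 380 / 563² = 23.9771

$23.98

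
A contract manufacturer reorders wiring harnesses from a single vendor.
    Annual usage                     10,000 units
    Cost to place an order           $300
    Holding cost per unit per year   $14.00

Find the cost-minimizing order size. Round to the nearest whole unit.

Optimal lot size Q* = (2 × 10,000 × $300 / $14)^½ ≈ 654.65

655 units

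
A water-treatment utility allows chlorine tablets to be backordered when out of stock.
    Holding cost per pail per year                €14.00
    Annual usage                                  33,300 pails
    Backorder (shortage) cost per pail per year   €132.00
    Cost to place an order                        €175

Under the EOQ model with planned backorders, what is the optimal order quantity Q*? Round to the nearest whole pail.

960 pails

Basic EOQ = √(2·33,300·175/14) = 912.414
Backorder adjustment √((H+b)/b) = √((14+132)/132) = 1.0517
Q* = 912.414 × 1.0517 ≈ 959.58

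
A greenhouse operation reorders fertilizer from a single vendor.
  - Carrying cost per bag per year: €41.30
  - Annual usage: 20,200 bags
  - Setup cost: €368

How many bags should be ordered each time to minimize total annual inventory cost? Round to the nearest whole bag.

600 bags

Optimal lot size Q* = (2 × 20,200 × €368 / €41.3)^½ ≈ 599.98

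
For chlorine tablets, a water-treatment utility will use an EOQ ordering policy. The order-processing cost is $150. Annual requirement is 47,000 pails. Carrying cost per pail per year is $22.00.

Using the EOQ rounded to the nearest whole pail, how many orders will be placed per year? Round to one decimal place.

58.7 orders per year

2DS/H = 2·47,000·150/22 = 640,909.09
EOQ = √640,909.09 ≈ 800.57 → Q = 801
N = D/Q = 47,000/801 ≈ 58.677 orders/yr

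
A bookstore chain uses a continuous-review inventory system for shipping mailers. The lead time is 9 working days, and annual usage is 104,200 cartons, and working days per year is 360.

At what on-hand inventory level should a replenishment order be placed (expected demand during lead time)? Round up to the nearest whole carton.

Daily demand d = 104,200 / 360 = 289.444 cartons/day
Demand during lead time = 289.444 × 9 = 2,605.00
Reorder point = 2,605.00 → round up

2,605 cartons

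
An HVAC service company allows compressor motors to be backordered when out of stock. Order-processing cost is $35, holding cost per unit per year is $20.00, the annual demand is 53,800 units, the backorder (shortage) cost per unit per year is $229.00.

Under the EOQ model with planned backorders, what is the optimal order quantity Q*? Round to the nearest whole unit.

Basic EOQ = √(2·53,800·35/20) = 433.935
Backorder adjustment √((H+b)/b) = √((20+229)/229) = 1.0428
Q* = 433.935 × 1.0428 ≈ 452.49

452 units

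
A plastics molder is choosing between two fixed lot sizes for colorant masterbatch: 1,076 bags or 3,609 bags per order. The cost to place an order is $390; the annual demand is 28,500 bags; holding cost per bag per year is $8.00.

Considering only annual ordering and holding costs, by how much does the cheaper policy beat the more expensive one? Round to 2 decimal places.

For each Q, cost = (D/Q)·S + (Q/2)·H.
TC(1,076) = (28,500/1,076)×390 + (1,076/2)×8 = $14,633.93
TC(3,609) = (28,500/3,609)×390 + (3,609/2)×8 = $17,515.80
|ΔTC| = |$14,633.93 − $17,515.80| = $2,881.87

$2,881.87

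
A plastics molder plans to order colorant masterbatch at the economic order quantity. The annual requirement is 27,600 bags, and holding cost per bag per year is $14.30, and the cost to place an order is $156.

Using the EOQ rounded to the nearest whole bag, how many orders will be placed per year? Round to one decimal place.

Optimal lot size Q* = (2 × 27,600 × $156 / $14.3)^½ ≈ 776.00 → Q = 776
Orders per year = D/Q = 27,600 / 776 = 35.567

35.6 orders per year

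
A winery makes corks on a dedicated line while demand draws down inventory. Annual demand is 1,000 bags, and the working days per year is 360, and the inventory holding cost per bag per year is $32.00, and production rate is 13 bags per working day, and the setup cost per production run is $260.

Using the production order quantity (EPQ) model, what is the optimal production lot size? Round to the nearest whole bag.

d = 1,000/360 = 2.7778 bags/day;  effective holding cost H(1 − d/p) = 32·(1 − 2.7778/13) = 25.16239
Q* = √(2DS / H_eff) = √(2·1,000·260 / 25.16239) ≈ 143.76

144 bags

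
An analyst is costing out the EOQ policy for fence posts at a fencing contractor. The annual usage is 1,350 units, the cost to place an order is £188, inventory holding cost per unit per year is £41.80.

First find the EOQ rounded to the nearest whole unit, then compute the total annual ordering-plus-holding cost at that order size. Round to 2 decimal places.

2DS/H = 2·1,350·188/41.8 = 12,143.54
EOQ = √12,143.54 ≈ 110.20 → Q = 110 units
Orders/yr = 1,350/110 = 12.273; ordering cost = 12.273 × £188 = £2,307.27
Average inventory = 110/2 = 55; holding cost = 55 × £41.8 = £2,299.00
Total = £2,307.27 + £2,299.00 = £4,606.27

£4,606.27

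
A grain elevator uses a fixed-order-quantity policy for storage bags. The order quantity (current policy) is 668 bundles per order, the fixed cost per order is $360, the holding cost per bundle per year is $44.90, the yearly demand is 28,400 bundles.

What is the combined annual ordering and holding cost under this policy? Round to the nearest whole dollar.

Orders/yr = 28,400/668 = 42.515; ordering cost = 42.515 × $360 = $15,305.39
Average inventory = 668/2 = 334; holding cost = 334 × $44.9 = $14,996.60
Total = $15,305.39 + $14,996.60 = $30,301.99

$30,302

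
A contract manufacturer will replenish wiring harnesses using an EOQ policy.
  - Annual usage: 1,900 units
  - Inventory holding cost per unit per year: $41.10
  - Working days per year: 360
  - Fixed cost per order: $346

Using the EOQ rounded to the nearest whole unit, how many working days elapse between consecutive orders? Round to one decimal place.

33.9 days

Q* = √(2·D·S / H) = √(2·1,900·346 / 41.1) = √31,990.3 ≈ 178.86 → Q = 179 units
T = Q/D × 360 days = 179/1,900 × 360 = 33.916 days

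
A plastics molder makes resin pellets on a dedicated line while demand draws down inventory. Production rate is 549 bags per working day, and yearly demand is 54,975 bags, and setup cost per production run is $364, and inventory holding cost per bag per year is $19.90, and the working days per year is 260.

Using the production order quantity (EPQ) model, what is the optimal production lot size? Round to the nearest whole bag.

Daily demand d = 54,975/260 = 211.442; p = 549; 1 − d/p = 0.61486
EPQ = √(2DS / (H(1 − d/p)))
    = √(2 × 54,975 × 364 / (19.9 × 0.61486)) ≈ 1,808.56

1,809 bags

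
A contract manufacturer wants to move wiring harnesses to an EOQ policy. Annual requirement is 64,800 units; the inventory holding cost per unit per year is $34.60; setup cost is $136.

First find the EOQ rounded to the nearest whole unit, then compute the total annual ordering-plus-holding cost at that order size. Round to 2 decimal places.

$24,695.06

2DS/H = 2·64,800·136/34.6 = 509,410.40
EOQ = √509,410.40 ≈ 713.73 → Q = 714 units
Annual ordering cost = (D/Q)·S = (64,800/714) × 136 = $12,342.86
Annual holding cost  = (Q/2)·H = (714/2) × 34.6 = $12,352.20
Total = $12,342.86 + $12,352.20 = $24,695.06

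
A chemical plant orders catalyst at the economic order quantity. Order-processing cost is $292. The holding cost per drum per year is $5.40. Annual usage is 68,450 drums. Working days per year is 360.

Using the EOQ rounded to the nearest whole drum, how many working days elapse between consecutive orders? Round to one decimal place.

EOQ = √(2DS/H) = √(2 × 68,450 × 292 / 5.4)
    = √(7,402,740.74) ≈ 2,720.80 → Q = 2,721 drums
Cycle time = (working days × Q)/D = (360 × 2,721) / 68,450 = 14.311 days

14.3 days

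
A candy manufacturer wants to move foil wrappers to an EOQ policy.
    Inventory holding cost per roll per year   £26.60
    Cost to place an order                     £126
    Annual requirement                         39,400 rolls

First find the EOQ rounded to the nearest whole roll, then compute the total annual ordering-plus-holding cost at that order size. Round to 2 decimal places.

2DS/H = 2·39,400·126/26.6 = 373,263.16
EOQ = √373,263.16 ≈ 610.95 → Q = 611 rolls
Annual ordering cost = (D/Q)·S = (39,400/611) × 126 = £8,125.04
Annual holding cost  = (Q/2)·H = (611/2) × 26.6 = £8,126.30
Total = £8,125.04 + £8,126.30 = £16,251.34

£16,251.34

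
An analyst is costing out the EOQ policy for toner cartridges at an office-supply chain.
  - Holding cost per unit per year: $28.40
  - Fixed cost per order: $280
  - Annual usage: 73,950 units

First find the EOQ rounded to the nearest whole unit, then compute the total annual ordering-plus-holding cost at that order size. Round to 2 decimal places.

Optimal lot size Q* = (2 × 73,950 × $280 / $28.4)^½ ≈ 1,207.55 → Q = 1,208 units
Orders/yr = 73,950/1,208 = 61.217; ordering cost = 61.217 × $280 = $17,140.73
Average inventory = 1,208/2 = 604; holding cost = 604 × $28.4 = $17,153.60
Total = $17,140.73 + $17,153.60 = $34,294.33

$34,294.33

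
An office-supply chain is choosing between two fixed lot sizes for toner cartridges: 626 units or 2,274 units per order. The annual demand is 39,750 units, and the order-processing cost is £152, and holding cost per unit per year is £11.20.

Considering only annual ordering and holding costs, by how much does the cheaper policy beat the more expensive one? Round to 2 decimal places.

£2,234.03

TC(Q) = (D/Q)S + (Q/2)H
TC(626) = (39,750/626)×152 + (626/2)×11.2 = £13,157.36
TC(2,274) = (39,750/2,274)×152 + (2,274/2)×11.2 = £15,391.39
Lots of 626 are cheaper by £2,234.03.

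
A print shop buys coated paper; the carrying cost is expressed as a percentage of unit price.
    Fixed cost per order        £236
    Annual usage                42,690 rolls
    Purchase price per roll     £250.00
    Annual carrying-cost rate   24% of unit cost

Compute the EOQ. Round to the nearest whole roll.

Carrying cost H = £250 × 24% = £60.0000/roll/yr
Q* = √(2·D·S / H) = √(2·42,690·236 / 60) = √335,828.0 ≈ 579.51

580 rolls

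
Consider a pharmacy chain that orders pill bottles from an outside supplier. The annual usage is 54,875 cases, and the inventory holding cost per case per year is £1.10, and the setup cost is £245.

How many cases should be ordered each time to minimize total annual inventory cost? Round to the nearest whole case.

Optimal lot size Q* = (2 × 54,875 × £245 / £1.1)^½ ≈ 4,944.12

4,944 cases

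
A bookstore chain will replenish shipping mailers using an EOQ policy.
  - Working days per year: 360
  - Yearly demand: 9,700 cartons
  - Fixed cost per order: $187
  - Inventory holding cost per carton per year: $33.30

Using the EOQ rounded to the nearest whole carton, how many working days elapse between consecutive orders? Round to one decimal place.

Q* = √(2·D·S / H) = √(2·9,700·187 / 33.3) = √108,942.9 ≈ 330.07 → Q = 330 cartons
Cycle time = (working days × Q)/D = (360 × 330) / 9,700 = 12.247 days

12.2 days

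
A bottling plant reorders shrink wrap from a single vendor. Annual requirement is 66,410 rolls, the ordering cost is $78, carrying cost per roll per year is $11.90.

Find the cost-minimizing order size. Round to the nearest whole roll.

933 rolls

EOQ = √(2DS/H) = √(2 × 66,410 × 78 / 11.9)
    = √(870,584.87) ≈ 933.05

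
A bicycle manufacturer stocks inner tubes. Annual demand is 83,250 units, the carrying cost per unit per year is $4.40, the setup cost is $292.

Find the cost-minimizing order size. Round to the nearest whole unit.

3,324 units

Q* = √(2·D·S / H) = √(2·83,250·292 / 4.4) = √11,049,545.5 ≈ 3,324.09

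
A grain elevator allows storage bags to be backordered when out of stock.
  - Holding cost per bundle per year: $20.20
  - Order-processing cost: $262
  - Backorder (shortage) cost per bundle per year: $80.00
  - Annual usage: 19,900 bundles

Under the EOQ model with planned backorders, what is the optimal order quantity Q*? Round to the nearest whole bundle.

804 bundles

Basic EOQ = √(2·19,900·262/20.2) = 718.483
Backorder adjustment √((H+b)/b) = √((20.2+80)/80) = 1.1192
Q* = 718.483 × 1.1192 ≈ 804.09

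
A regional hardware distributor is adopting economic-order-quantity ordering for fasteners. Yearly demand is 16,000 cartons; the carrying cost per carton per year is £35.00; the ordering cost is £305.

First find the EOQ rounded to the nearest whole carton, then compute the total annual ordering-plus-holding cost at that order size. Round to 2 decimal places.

£18,482.42

EOQ = √(2DS/H) = √(2 × 16,000 × 305 / 35)
    = √(278,857.14) ≈ 528.07 → Q = 528 cartons
Orders/yr = 16,000/528 = 30.303; ordering cost = 30.303 × £305 = £9,242.42
Average inventory = 528/2 = 264; holding cost = 264 × £35 = £9,240.00
Total = £9,242.42 + £9,240.00 = £18,482.42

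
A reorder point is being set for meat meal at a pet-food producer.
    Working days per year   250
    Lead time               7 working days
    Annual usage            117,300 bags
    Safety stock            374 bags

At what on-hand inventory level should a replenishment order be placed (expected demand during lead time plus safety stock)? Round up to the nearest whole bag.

Daily demand d = 117,300 / 250 = 469.200 bags/day
Demand during lead time = 469.200 × 7 = 3,284.40
Reorder point = 3,284.40 + 374 = 3,658.40 → round up

3,659 bags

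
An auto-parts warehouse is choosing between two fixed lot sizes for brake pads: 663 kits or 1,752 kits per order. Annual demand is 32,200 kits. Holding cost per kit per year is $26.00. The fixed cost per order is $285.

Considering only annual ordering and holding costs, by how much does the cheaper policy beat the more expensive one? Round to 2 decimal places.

$5,553.38

Annual cost at Q: ordering D·S/Q plus holding Q·H/2.
TC(663) = (32,200/663)×285 + (663/2)×26 = $22,460.63
TC(1,752) = (32,200/1,752)×285 + (1,752/2)×26 = $28,014.01
Lots of 663 are cheaper by $5,553.38.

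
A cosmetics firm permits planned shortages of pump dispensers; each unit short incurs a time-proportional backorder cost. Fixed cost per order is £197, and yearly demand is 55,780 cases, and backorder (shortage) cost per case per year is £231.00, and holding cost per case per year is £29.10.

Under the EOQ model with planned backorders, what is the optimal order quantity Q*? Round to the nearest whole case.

922 cases

Basic EOQ = √(2·55,780·197/29.1) = 869.042
Backorder adjustment √((H+b)/b) = √((29.1+231)/231) = 1.0611
Q* = 869.042 × 1.0611 ≈ 922.16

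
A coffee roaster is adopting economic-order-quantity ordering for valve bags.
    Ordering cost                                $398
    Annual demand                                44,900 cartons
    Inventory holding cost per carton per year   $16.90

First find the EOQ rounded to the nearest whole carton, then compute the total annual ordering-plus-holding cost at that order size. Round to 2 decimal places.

EOQ = √(2DS/H) = √(2 × 44,900 × 398 / 16.9)
    = √(2,114,816.57) ≈ 1,454.24 → Q = 1,454 cartons
Annual ordering cost = (D/Q)·S = (44,900/1,454) × 398 = $12,290.37
Annual holding cost  = (Q/2)·H = (1,454/2) × 16.9 = $12,286.30
Total = $12,290.37 + $12,286.30 = $24,576.67

$24,576.67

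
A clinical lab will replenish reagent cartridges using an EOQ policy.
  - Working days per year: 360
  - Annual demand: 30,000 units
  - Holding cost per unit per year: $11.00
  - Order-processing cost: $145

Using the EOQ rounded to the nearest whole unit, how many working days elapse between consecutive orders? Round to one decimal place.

2DS/H = 2·30,000·145/11 = 790,909.09
EOQ = √790,909.09 ≈ 889.33 → Q = 889 units
Cycle time = (working days × Q)/D = (360 × 889) / 30,000 = 10.668 days

10.7 days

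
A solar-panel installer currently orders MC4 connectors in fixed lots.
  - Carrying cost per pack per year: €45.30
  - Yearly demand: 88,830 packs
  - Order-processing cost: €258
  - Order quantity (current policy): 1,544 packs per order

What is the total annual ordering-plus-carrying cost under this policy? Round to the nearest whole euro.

€49,815

Orders/yr = 88,830/1,544 = 57.532; ordering cost = 57.532 × €258 = €14,843.35
Average inventory = 1,544/2 = 772; holding cost = 772 × €45.3 = €34,971.60
Total = €14,843.35 + €34,971.60 = €49,814.95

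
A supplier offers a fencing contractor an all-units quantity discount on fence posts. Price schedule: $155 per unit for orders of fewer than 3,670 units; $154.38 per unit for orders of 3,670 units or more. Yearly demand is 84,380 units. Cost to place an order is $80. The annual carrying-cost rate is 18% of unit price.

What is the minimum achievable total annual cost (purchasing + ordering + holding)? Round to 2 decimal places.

H₁ = 18%×$155 = $27.9000;  H₂ = 18%×$154.38 = $27.7884
EOQ₁ = √(2×84,380×80/27.9000) = 695.63  (< 3,670, feasible at tier 1)
EOQ₂ = √(2×84,380×80/27.7884) = 697.02  (< 3,670 → use Q = 3,670 at tier-2 price)
TC(tier 1 (EOQ₁), Q≈695.6) = $13,098,308.05
TC(tier 2, Q≈3,670.0) = $13,079,415.46
Minimum at tier 2: $13,079,415.46

$13,079,415.46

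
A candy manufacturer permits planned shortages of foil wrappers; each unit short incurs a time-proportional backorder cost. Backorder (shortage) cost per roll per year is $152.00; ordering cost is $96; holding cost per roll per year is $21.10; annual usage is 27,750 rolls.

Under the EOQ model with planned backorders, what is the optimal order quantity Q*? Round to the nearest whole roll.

536 rolls

Q* = √(2DS/H) · √((H + b)/b)
   = √(2 × 27,750 × 96 / 21.1) · √((21.1 + 152) / 152)
   = 502.506 × 1.0672 ≈ 536.25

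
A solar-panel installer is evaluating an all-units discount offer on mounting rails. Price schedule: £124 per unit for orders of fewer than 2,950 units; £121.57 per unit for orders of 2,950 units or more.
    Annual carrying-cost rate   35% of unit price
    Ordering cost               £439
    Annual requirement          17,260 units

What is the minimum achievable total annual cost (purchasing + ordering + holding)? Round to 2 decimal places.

£2,163,627.23

H₁ = 35%×£124 = £43.4000;  H₂ = 35%×£121.57 = £42.5495
EOQ₁ = √(2×17,260×439/43.4000) = 590.91  (< 2,950, feasible at tier 1)
EOQ₂ = √(2×17,260×439/42.5495) = 596.79  (< 2,950 → use Q = 2,950 at tier-2 price)
TC(tier 1 (EOQ₁), Q≈590.9) = £2,165,885.58
TC(tier 2, Q≈2,950.0) = £2,163,627.23
Minimum at tier 2: £2,163,627.23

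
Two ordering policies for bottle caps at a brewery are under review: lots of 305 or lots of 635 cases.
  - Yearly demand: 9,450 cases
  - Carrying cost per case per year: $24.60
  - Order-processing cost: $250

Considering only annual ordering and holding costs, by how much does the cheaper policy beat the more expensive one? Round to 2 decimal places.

Annual cost at Q: ordering D·S/Q plus holding Q·H/2.
TC(305) = (9,450/305)×250 + (305/2)×24.6 = $11,497.40
TC(635) = (9,450/635)×250 + (635/2)×24.6 = $11,530.97
Lots of 305 are cheaper by $33.57.

$33.57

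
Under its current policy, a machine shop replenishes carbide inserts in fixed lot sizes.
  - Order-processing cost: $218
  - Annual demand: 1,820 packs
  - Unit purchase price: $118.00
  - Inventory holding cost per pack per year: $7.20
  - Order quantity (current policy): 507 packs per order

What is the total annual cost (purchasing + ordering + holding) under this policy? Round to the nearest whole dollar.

$217,368

Orders/yr = 1,820/507 = 3.590; ordering cost = 3.590 × $218 = $782.56
Average inventory = 507/2 = 253.5; holding cost = 253.5 × $7.2 = $1,825.20
Purchase cost = D·C = 1,820 × 118 = $214,760.00
Total = $782.56 + $1,825.20 + $214,760.00 = $217,367.76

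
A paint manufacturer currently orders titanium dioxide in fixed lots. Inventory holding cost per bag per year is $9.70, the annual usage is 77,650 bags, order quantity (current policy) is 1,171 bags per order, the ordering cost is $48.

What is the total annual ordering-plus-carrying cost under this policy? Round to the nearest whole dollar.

$8,862

Orders/yr = 77,650/1,171 = 66.311; ordering cost = 66.311 × $48 = $3,182.92
Average inventory = 1,171/2 = 585.5; holding cost = 585.5 × $9.7 = $5,679.35
Total = $3,182.92 + $5,679.35 = $8,862.27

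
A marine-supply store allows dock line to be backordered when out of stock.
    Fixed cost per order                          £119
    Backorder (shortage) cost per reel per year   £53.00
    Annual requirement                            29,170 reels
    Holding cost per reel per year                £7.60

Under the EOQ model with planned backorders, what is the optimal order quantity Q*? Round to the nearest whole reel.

Q* = √(2DS/H) · √((H + b)/b)
   = √(2 × 29,170 × 119 / 7.6) · √((7.6 + 53) / 53)
   = 955.762 × 1.0693 ≈ 1,021.99

1,022 reels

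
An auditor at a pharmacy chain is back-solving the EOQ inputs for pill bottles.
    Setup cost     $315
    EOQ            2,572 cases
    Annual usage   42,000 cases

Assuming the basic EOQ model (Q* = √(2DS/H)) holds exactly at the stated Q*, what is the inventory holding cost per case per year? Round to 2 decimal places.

$4.00

From Q* = √(2DS/H) ⇒ Q*² = 2DS/H.
H = 2DS / Q² = 2 × 42,000 × 315 / 2,572² = 3.9999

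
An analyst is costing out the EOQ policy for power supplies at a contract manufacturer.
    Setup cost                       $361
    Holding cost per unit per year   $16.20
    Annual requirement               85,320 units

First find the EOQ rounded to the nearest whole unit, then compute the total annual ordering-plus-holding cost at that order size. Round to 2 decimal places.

$31,590.14

2DS/H = 2·85,320·361/16.2 = 3,802,533.33
EOQ = √3,802,533.33 ≈ 1,950.01 → Q = 1,950 units
Annual ordering cost = (D/Q)·S = (85,320/1,950) × 361 = $15,795.14
Annual holding cost  = (Q/2)·H = (1,950/2) × 16.2 = $15,795.00
Total = $15,795.14 + $15,795.00 = $31,590.14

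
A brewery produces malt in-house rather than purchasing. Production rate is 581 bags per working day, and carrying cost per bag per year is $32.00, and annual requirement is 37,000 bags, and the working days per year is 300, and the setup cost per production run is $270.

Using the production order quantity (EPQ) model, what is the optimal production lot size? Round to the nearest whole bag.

890 bags

d = 37,000/300 = 123.3333 bags/day;  effective holding cost H(1 − d/p) = 32·(1 − 123.3333/581) = 25.20711
Q* = √(2DS / H_eff) = √(2·37,000·270 / 25.20711) ≈ 890.30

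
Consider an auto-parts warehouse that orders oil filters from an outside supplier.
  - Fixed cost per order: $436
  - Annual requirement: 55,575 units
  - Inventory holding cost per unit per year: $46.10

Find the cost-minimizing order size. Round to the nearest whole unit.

1,025 units

Optimal lot size Q* = (2 × 55,575 × $436 / $46.1)^½ ≈ 1,025.29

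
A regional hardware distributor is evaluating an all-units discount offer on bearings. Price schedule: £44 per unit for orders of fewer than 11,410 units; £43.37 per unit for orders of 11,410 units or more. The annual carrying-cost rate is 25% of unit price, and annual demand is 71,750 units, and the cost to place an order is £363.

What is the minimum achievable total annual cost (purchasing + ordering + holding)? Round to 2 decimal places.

£3,175,936.63

H₁ = 25%×£44 = £11.0000;  H₂ = 25%×£43.37 = £10.8425
EOQ₁ = √(2×71,750×363/11.0000) = 2,176.12  (< 11,410, feasible at tier 1)
EOQ₂ = √(2×71,750×363/10.8425) = 2,191.87  (< 11,410 → use Q = 11,410 at tier-2 price)
TC(tier 1 (EOQ₁), Q≈2,176.1) = £3,180,937.32
TC(tier 2, Q≈11,410.0) = £3,175,936.63
Minimum at tier 2: £3,175,936.63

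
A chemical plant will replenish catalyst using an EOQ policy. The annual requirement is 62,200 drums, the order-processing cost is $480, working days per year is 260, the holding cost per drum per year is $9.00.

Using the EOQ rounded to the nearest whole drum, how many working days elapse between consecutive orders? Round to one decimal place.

EOQ = √(2DS/H) = √(2 × 62,200 × 480 / 9)
    = √(6,634,666.67) ≈ 2,575.78 → Q = 2,576 drums
Days between orders = 260 / (D/Q) = 260 / 24.146 ≈ 10.768

10.8 days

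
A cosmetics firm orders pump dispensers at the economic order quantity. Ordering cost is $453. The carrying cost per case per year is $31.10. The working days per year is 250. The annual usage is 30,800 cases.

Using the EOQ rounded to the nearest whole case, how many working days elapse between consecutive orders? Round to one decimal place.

7.7 days

EOQ = √(2DS/H) = √(2 × 30,800 × 453 / 31.1)
    = √(897,260.45) ≈ 947.24 → Q = 947 cases
Days between orders = 250 / (D/Q) = 250 / 32.524 ≈ 7.687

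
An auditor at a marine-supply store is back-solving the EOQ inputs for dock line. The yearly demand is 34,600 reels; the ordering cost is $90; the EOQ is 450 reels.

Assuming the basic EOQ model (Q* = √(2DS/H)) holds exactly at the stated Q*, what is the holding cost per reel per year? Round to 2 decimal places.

From Q* = √(2DS/H) ⇒ Q*² = 2DS/H.
H = 2DS / Q² = 2 × 34,600 × 90 / 450² = 30.7556

$30.76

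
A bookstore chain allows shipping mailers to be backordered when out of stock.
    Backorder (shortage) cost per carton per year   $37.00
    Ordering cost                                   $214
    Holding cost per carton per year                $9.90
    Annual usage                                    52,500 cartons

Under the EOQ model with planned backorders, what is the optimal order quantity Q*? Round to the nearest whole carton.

1,696 cartons

Q* = √(2DS/H) · √((H + b)/b)
   = √(2 × 52,500 × 214 / 9.9) · √((9.9 + 37) / 37)
   = 1,506.551 × 1.1259 ≈ 1,696.17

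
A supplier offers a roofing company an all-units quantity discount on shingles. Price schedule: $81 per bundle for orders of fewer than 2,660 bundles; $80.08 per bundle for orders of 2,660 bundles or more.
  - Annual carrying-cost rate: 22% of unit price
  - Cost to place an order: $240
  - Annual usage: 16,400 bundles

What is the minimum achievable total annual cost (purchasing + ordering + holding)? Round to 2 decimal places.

$1,338,223.11

H₁ = 22%×$81 = $17.8200;  H₂ = 22%×$80.08 = $17.6176
EOQ₁ = √(2×16,400×240/17.8200) = 664.64  (< 2,660, feasible at tier 1)
EOQ₂ = √(2×16,400×240/17.6176) = 668.45  (< 2,660 → use Q = 2,660 at tier-2 price)
TC(tier 1 (EOQ₁), Q≈664.6) = $1,340,243.95
TC(tier 2, Q≈2,660.0) = $1,338,223.11
Minimum at tier 2: $1,338,223.11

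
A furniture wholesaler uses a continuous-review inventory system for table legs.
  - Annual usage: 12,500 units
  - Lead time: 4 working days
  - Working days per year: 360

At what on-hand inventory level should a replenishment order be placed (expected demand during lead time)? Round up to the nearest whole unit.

Daily demand d = 12,500 / 360 = 34.722 units/day
Demand during lead time = 34.722 × 4 = 138.89
Reorder point = 138.89 → round up

139 units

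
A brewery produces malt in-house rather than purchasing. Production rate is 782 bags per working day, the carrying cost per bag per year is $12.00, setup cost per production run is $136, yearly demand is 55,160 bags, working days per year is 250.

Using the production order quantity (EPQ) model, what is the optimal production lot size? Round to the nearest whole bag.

Daily demand d = 55,160/250 = 220.640; p = 782; 1 − d/p = 0.71785
EPQ = √(2DS / (H(1 − d/p)))
    = √(2 × 55,160 × 136 / (12 × 0.71785)) ≈ 1,319.74

1,320 bags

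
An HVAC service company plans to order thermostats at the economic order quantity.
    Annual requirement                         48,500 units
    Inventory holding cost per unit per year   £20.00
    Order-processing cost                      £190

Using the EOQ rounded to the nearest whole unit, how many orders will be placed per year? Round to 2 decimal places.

50.52 orders per year

Q* = √(2·D·S / H) = √(2·48,500·190 / 20) = √921,500.0 ≈ 959.95 → Q = 960
Orders per year = D/Q = 48,500 / 960 = 50.521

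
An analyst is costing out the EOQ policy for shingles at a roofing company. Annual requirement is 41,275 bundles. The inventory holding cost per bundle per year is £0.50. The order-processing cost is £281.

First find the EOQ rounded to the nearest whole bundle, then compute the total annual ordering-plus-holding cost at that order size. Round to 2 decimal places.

Q* = √(2·D·S / H) = √(2·41,275·281 / 0.5) = √46,393,100.0 ≈ 6,811.25 → Q = 6,811 bundles
Ordering: D/Q × S = 41,275/6,811 × £281 = £1,702.87
Holding:  Q/2 × H = 6,811/2 × £0.5 = £1,702.75
Total = £1,702.87 + £1,702.75 = £3,405.62

£3,405.62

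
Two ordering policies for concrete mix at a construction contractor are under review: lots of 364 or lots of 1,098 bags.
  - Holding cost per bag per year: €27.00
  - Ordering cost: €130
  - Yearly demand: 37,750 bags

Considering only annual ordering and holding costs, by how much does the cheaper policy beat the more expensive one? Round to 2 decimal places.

€896.35

TC(Q) = (D/Q)S + (Q/2)H
TC(364) = (37,750/364)×130 + (364/2)×27 = €18,396.14
TC(1,098) = (37,750/1,098)×130 + (1,098/2)×27 = €19,292.49
Cheaper: Q = 364.  Difference = €896.35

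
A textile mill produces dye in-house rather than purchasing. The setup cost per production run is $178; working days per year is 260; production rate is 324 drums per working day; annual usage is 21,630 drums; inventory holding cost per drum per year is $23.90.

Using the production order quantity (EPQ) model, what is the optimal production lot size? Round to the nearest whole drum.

Daily demand d = 21,630/260 = 83.192; p = 324; 1 − d/p = 0.74323
EPQ = √(2DS / (H(1 − d/p)))
    = √(2 × 21,630 × 178 / (23.9 × 0.74323)) ≈ 658.40

658 drums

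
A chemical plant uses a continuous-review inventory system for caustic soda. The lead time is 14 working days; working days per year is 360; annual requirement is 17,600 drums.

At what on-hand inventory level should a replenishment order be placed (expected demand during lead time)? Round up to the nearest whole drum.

685 drums

Daily demand d = 17,600 / 360 = 48.889 drums/day
Demand during lead time = 48.889 × 14 = 684.44
Reorder point = 684.44 → round up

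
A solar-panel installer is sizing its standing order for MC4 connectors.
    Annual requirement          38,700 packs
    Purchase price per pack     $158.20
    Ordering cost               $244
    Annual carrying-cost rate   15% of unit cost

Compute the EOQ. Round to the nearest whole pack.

892 packs

Carrying cost H = $158.2 × 15% = $23.7300/pack/yr
2DS/H = 2·38,700·244/23.73 = 795,853.35
EOQ = √795,853.35 ≈ 892.11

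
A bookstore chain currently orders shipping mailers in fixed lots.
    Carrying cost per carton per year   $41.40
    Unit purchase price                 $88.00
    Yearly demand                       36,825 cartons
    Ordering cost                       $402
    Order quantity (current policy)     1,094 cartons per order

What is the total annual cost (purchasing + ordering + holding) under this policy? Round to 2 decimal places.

$3,276,777.47

Ordering: D/Q × S = 36,825/1,094 × $402 = $13,531.67
Holding:  Q/2 × H = 1,094/2 × $41.4 = $22,645.80
Purchase cost = D·C = 36,825 × 88 = $3,240,600.00
Total = $13,531.67 + $22,645.80 + $3,240,600.00 = $3,276,777.47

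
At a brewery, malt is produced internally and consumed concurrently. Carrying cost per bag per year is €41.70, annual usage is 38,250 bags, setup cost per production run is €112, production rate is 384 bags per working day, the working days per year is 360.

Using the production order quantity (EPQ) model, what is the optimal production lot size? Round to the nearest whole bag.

Daily demand d = 38,250/360 = 106.250; p = 384; 1 − d/p = 0.72331
EPQ = √(2DS / (H(1 − d/p)))
    = √(2 × 38,250 × 112 / (41.7 × 0.72331)) ≈ 532.98

533 bags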